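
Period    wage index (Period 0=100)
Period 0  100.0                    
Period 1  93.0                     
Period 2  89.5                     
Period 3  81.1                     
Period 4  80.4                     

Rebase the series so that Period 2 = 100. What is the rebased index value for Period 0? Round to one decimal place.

Rebased(Period 0) = 100.0 / 89.5 × 100 = 111.7318

111.7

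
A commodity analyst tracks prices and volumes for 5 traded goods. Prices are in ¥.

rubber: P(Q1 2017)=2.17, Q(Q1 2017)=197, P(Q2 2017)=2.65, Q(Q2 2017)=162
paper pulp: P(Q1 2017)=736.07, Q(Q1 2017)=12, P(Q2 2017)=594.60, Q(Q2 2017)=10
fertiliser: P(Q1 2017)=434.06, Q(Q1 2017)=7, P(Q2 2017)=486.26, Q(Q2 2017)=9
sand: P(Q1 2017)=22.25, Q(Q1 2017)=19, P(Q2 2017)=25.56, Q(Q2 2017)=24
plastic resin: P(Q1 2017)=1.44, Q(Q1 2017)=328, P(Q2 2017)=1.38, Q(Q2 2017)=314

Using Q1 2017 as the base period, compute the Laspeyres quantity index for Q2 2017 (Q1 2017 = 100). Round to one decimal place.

95.5

Laspeyres quantity index uses base-period prices as weights.
ΣP(Q1 2017)·Q(Q2 2017) = 2.17×162 + 736.07×10 + 434.06×9 + 22.25×24 + 1.44×314 = 351.54 + 7360.7 + 3906.54 + 534 + 452.16 = 12604.94
ΣP(Q1 2017)·Q(Q1 2017) = 2.17×197 + 736.07×12 + 434.06×7 + 22.25×19 + 1.44×328 = 427.49 + 8832.84 + 3038.42 + 422.75 + 472.32 = 13193.82
Index = 12604.94 / 13193.82 × 100 = 95.5367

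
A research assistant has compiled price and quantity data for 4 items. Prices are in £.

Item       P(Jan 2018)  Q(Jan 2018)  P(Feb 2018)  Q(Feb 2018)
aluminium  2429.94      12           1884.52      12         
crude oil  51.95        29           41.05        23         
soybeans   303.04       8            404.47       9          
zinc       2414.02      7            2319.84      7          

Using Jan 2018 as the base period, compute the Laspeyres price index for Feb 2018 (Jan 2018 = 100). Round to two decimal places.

86.58

Laspeyres price index uses base-period quantities as weights.
ΣP(Feb 2018)·Q(Jan 2018) = 1884.52×12 + 41.05×29 + 404.47×8 + 2319.84×7 = 22614.24 + 1190.45 + 3235.76 + 16238.88 = 43279.33
ΣP(Jan 2018)·Q(Jan 2018) = 2429.94×12 + 51.95×29 + 303.04×8 + 2414.02×7 = 29159.28 + 1506.55 + 2424.32 + 16898.14 = 49988.29
Index = 43279.33 / 49988.29 × 100 = 86.5789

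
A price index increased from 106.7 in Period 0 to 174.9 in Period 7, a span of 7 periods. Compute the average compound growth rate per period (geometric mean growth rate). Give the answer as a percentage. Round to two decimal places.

7.32%

Growth factor = (174.9/106.7)^(1/7) = (1.639175)^(1/7) = 1.073151
Growth rate = 1.073151 − 1 = 0.073151 = 7.3151%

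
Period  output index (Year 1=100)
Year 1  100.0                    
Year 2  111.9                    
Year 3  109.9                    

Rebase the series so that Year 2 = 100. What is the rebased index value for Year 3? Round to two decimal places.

Rebased(Year 3) = 109.9 / 111.9 × 100 = 98.2127

98.21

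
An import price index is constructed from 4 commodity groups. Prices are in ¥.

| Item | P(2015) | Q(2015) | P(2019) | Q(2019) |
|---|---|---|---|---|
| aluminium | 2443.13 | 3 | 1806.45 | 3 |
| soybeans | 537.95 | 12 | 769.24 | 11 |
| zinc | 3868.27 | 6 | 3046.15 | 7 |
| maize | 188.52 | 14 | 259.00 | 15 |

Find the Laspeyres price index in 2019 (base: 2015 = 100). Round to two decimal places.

92.23

Laspeyres price index uses base-period quantities as weights.
ΣP(2019)·Q(2015) = 1806.45×3 + 769.24×12 + 3046.15×6 + 259.00×14 = 5419.35 + 9230.88 + 18276.9 + 3626 = 36553.13
ΣP(2015)·Q(2015) = 2443.13×3 + 537.95×12 + 3868.27×6 + 188.52×14 = 7329.39 + 6455.4 + 23209.62 + 2639.28 = 39633.69
Index = 36553.13 / 39633.69 × 100 = 92.2274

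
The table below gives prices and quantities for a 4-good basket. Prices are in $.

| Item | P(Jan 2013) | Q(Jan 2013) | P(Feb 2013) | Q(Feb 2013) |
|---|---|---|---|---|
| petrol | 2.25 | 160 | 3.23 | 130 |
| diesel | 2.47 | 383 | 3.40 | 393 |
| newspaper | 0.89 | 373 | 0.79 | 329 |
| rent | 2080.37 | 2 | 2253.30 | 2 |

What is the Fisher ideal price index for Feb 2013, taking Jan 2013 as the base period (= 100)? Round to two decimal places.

Laspeyres component (base-period weights):
ΣP(Feb 2013)Q(Jan 2013) = 3.23×160 + 3.40×383 + 0.79×373 + 2253.30×2 = 516.8 + 1302.2 + 294.67 + 4506.6 = 6620.27
ΣP(Jan 2013)Q(Jan 2013) = 2.25×160 + 2.47×383 + 0.89×373 + 2080.37×2 = 360 + 946.01 + 331.97 + 4160.74 = 5798.72
L = 6620.27 / 5798.72 × 100 = 114.1678
Paasche component (current-period weights):
ΣP(Feb 2013)Q(Feb 2013) = 3.23×130 + 3.40×393 + 0.79×329 + 2253.30×2 = 419.9 + 1336.2 + 259.91 + 4506.6 = 6522.61
ΣP(Jan 2013)Q(Feb 2013) = 2.25×130 + 2.47×393 + 0.89×329 + 2080.37×2 = 292.5 + 970.71 + 292.81 + 4160.74 = 5716.76
P = 6522.61 / 5716.76 × 100 = 114.0963
Fisher = √(L × P) = √(114.1678 × 114.0963) = 114.1320

114.13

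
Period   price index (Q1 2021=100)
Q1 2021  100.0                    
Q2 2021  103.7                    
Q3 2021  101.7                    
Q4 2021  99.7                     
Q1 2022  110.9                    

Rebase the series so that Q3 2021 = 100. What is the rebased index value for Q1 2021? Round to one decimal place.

98.3

Rebased(Q1 2021) = 100.0 / 101.7 × 100 = 98.3284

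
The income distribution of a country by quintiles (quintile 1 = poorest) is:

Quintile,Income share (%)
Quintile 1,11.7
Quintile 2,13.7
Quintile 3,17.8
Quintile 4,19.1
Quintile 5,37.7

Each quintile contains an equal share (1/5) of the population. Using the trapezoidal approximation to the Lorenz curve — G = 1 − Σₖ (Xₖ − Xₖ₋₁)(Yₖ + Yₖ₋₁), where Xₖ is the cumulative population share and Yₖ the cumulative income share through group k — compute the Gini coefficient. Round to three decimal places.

Cumulative income shares Yₖ: 0.1170, 0.2540, 0.4320, 0.6230, 1.0000
Σ (Xₖ−Xₖ₋₁)(Yₖ+Yₖ₋₁) = (1/5)(0.1170+0.0000) + (1/5)(0.2540+0.1170) + (1/5)(0.4320+0.2540) + (1/5)(0.6230+0.4320) + (1/5)(1.0000+0.6230)
  = 0.0234 + 0.0742 + 0.1372 + 0.2110 + 0.3246 = 0.7704
G = 1 − 0.7704 = 0.2296

0.230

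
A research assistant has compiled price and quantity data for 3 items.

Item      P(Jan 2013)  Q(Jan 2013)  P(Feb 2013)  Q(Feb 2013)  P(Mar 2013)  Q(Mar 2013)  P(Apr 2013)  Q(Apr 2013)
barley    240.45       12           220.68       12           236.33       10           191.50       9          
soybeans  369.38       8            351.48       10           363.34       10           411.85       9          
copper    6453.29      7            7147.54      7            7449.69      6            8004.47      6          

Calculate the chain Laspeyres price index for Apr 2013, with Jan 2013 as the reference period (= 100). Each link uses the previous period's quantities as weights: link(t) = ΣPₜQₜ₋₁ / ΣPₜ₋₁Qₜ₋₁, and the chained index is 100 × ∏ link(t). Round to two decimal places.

Link Jan 2013→Feb 2013:
ΣP(Feb 2013)Q(Jan 2013) = 220.68×12 + 351.48×8 + 7147.54×7 = 2648.16 + 2811.84 + 50032.78 = 55492.78
ΣP(Jan 2013)Q(Jan 2013) = 240.45×12 + 369.38×8 + 6453.29×7 = 2885.4 + 2955.04 + 45173.03 = 51013.47
link = 55492.78/51013.47 = 1.087806
Link Feb 2013→Mar 2013:
ΣP(Mar 2013)Q(Feb 2013) = 236.33×12 + 363.34×10 + 7449.69×7 = 2835.96 + 3633.4 + 52147.83 = 58617.19
ΣP(Feb 2013)Q(Feb 2013) = 220.68×12 + 351.48×10 + 7147.54×7 = 2648.16 + 3514.8 + 50032.78 = 56195.74
link = 58617.19/56195.74 = 1.043090
Link Mar 2013→Apr 2013:
ΣP(Apr 2013)Q(Mar 2013) = 191.50×10 + 411.85×10 + 8004.47×6 = 1915 + 4118.5 + 48026.82 = 54060.32
ΣP(Mar 2013)Q(Mar 2013) = 236.33×10 + 363.34×10 + 7449.69×6 = 2363.3 + 3633.4 + 44698.14 = 50694.84
link = 54060.32/50694.84 = 1.066387
Chained index = 100 × 1.087806 × 1.043090 × 1.066387 = 121.0008

121.00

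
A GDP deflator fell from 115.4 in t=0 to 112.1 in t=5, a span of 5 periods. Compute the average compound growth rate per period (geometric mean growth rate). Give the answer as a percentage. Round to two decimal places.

Growth factor = (112.1/115.4)^(1/5) = (0.971404)^(1/5) = 0.994214
Growth rate = 0.994214 − 1 = -0.005786 = -0.5786%

-0.58%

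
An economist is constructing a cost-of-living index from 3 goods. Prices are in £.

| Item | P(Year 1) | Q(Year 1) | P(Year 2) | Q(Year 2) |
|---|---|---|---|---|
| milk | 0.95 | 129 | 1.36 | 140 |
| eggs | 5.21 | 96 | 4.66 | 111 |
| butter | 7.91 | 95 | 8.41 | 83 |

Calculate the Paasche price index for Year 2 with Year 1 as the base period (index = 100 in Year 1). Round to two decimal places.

102.77

Paasche price index uses current-period quantities as weights.
ΣP(Year 2)·Q(Year 2) = 1.36×140 + 4.66×111 + 8.41×83 = 190.4 + 517.26 + 698.03 = 1405.69
ΣP(Year 1)·Q(Year 2) = 0.95×140 + 5.21×111 + 7.91×83 = 133 + 578.31 + 656.53 = 1367.84
Index = 1405.69 / 1367.84 × 100 = 102.7671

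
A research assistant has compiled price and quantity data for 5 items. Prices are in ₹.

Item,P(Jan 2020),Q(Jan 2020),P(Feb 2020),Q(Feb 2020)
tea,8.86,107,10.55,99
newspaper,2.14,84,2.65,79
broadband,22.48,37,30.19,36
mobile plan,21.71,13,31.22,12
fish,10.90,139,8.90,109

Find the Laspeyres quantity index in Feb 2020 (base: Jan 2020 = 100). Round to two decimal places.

Laspeyres quantity index uses base-period prices as weights.
ΣP(Jan 2020)·Q(Feb 2020) = 8.86×99 + 2.14×79 + 22.48×36 + 21.71×12 + 10.90×109 = 877.14 + 169.06 + 809.28 + 260.52 + 1188.1 = 3304.1
ΣP(Jan 2020)·Q(Jan 2020) = 8.86×107 + 2.14×84 + 22.48×37 + 21.71×13 + 10.90×139 = 948.02 + 179.76 + 831.76 + 282.23 + 1515.1 = 3756.87
Index = 3304.1 / 3756.87 × 100 = 87.9482

87.95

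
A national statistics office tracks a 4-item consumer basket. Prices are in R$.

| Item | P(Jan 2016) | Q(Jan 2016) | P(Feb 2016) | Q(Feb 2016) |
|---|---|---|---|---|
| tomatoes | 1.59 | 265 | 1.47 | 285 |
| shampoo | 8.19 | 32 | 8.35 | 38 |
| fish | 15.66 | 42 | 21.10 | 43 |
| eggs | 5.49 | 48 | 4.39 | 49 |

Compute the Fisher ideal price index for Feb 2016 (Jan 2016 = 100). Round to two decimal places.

Laspeyres component (base-period weights):
ΣP(Feb 2016)Q(Jan 2016) = 1.47×265 + 8.35×32 + 21.10×42 + 4.39×48 = 389.55 + 267.2 + 886.2 + 210.72 = 1753.67
ΣP(Jan 2016)Q(Jan 2016) = 1.59×265 + 8.19×32 + 15.66×42 + 5.49×48 = 421.35 + 262.08 + 657.72 + 263.52 = 1604.67
L = 1753.67 / 1604.67 × 100 = 109.2854
Paasche component (current-period weights):
ΣP(Feb 2016)Q(Feb 2016) = 1.47×285 + 8.35×38 + 21.10×43 + 4.39×49 = 418.95 + 317.3 + 907.3 + 215.11 = 1858.66
ΣP(Jan 2016)Q(Feb 2016) = 1.59×285 + 8.19×38 + 15.66×43 + 5.49×49 = 453.15 + 311.22 + 673.38 + 269.01 = 1706.76
P = 1858.66 / 1706.76 × 100 = 108.8999
Fisher = √(L × P) = √(109.2854 × 108.8999) = 109.0925

109.09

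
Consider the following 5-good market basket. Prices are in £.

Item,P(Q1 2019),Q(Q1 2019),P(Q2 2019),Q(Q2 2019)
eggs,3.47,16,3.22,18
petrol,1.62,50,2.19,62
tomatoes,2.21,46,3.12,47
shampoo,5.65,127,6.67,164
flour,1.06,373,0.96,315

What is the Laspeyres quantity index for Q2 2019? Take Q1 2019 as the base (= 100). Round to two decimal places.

Laspeyres quantity index uses base-period prices as weights.
ΣP(Q1 2019)·Q(Q2 2019) = 3.47×18 + 1.62×62 + 2.21×47 + 5.65×164 + 1.06×315 = 62.46 + 100.44 + 103.87 + 926.6 + 333.9 = 1527.27
ΣP(Q1 2019)·Q(Q1 2019) = 3.47×16 + 1.62×50 + 2.21×46 + 5.65×127 + 1.06×373 = 55.52 + 81 + 101.66 + 717.55 + 395.38 = 1351.11
Index = 1527.27 / 1351.11 × 100 = 113.0382

113.04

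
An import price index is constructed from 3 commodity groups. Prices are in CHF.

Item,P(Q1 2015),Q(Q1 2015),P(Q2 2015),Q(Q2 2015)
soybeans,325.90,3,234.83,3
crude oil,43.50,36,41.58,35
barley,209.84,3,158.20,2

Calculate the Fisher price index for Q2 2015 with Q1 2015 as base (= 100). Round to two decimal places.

84.57

Laspeyres component (base-period weights):
ΣP(Q2 2015)Q(Q1 2015) = 234.83×3 + 41.58×36 + 158.20×3 = 704.49 + 1496.88 + 474.6 = 2675.97
ΣP(Q1 2015)Q(Q1 2015) = 325.90×3 + 43.50×36 + 209.84×3 = 977.7 + 1566 + 629.52 = 3173.22
L = 2675.97 / 3173.22 × 100 = 84.3298
Paasche component (current-period weights):
ΣP(Q2 2015)Q(Q2 2015) = 234.83×3 + 41.58×35 + 158.20×2 = 704.49 + 1455.3 + 316.4 = 2476.19
ΣP(Q1 2015)Q(Q2 2015) = 325.90×3 + 43.50×35 + 209.84×2 = 977.7 + 1522.5 + 419.68 = 2919.88
P = 2476.19 / 2919.88 × 100 = 84.8045
Fisher = √(L × P) = √(84.3298 × 84.8045) = 84.5668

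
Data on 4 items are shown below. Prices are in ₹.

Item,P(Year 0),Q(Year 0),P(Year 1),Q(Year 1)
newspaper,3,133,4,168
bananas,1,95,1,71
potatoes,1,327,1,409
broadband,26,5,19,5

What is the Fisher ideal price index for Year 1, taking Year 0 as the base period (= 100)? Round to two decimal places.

111.12

Laspeyres component (base-period weights):
ΣP(Year 1)Q(Year 0) = 4×133 + 1×95 + 1×327 + 19×5 = 532 + 95 + 327 + 95 = 1049
ΣP(Year 0)Q(Year 0) = 3×133 + 1×95 + 1×327 + 26×5 = 399 + 95 + 327 + 130 = 951
L = 1049 / 951 × 100 = 110.3049
Paasche component (current-period weights):
ΣP(Year 1)Q(Year 1) = 4×168 + 1×71 + 1×409 + 19×5 = 672 + 71 + 409 + 95 = 1247
ΣP(Year 0)Q(Year 1) = 3×168 + 1×71 + 1×409 + 26×5 = 504 + 71 + 409 + 130 = 1114
P = 1247 / 1114 × 100 = 111.9390
Fisher = √(L × P) = √(110.3049 × 111.9390) = 111.1189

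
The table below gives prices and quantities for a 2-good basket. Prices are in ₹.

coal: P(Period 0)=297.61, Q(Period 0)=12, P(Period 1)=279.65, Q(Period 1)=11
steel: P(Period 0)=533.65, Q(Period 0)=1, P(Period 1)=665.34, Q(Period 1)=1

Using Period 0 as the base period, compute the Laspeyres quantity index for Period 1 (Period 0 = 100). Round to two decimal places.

92.75

Laspeyres quantity index uses base-period prices as weights.
ΣP(Period 0)·Q(Period 1) = 297.61×11 + 533.65×1 = 3273.71 + 533.65 = 3807.36
ΣP(Period 0)·Q(Period 0) = 297.61×12 + 533.65×1 = 3571.32 + 533.65 = 4104.97
Index = 3807.36 / 4104.97 × 100 = 92.7500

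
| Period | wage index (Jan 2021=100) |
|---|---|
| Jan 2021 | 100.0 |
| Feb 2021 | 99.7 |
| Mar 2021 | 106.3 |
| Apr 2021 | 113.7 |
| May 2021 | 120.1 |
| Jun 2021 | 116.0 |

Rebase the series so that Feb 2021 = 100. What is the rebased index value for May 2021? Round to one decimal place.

120.5

Rebased(May 2021) = 120.1 / 99.7 × 100 = 120.4614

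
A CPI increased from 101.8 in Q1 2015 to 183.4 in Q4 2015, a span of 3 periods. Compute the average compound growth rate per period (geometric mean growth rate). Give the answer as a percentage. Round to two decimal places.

Growth factor = (183.4/101.8)^(1/3) = (1.801572)^(1/3) = 1.216794
Growth rate = 1.216794 − 1 = 0.216794 = 21.6794%

21.68%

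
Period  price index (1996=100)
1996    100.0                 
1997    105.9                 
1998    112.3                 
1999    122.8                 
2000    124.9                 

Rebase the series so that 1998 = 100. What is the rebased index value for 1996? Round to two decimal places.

89.05

Rebased(1996) = 100.0 / 112.3 × 100 = 89.0472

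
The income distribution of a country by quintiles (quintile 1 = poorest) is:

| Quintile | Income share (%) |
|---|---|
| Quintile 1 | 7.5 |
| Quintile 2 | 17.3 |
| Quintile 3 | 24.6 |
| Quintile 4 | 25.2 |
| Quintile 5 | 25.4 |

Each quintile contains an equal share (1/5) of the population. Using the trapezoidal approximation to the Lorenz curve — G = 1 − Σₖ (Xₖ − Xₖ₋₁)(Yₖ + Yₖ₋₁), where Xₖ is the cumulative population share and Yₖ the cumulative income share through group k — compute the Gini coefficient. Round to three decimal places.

0.175

Cumulative income shares Yₖ: 0.0750, 0.2480, 0.4940, 0.7460, 1.0000
Σ (Xₖ−Xₖ₋₁)(Yₖ+Yₖ₋₁) = (1/5)(0.0750+0.0000) + (1/5)(0.2480+0.0750) + (1/5)(0.4940+0.2480) + (1/5)(0.7460+0.4940) + (1/5)(1.0000+0.7460)
  = 0.0150 + 0.0646 + 0.1484 + 0.2480 + 0.3492 = 0.8252
G = 1 − 0.8252 = 0.1748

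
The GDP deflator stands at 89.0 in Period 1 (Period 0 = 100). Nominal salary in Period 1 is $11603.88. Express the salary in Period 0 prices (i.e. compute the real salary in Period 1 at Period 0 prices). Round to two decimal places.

Real = Nominal ÷ (Index/100) = 11603.88 ÷ (89.0/100)
     = 11603.88 ÷ 0.890 = 13038.0674

13038.07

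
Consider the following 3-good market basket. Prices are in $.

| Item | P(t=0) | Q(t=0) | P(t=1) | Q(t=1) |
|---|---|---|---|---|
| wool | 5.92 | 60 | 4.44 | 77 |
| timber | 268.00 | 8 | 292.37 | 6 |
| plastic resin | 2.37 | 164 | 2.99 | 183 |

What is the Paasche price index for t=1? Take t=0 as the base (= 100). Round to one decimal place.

105.8

Paasche price index uses current-period quantities as weights.
ΣP(t=1)·Q(t=1) = 4.44×77 + 292.37×6 + 2.99×183 = 341.88 + 1754.22 + 547.17 = 2643.27
ΣP(t=0)·Q(t=1) = 5.92×77 + 268.00×6 + 2.37×183 = 455.84 + 1608 + 433.71 = 2497.55
Index = 2643.27 / 2497.55 × 100 = 105.8345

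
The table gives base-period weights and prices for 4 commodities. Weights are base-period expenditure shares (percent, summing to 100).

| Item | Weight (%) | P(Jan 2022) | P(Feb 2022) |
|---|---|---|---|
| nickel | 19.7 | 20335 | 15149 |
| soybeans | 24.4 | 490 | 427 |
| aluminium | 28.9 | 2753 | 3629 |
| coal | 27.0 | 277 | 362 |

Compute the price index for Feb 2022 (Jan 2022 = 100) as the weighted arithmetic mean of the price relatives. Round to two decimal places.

109.32

nickel: 19.7 × (15149/20335) = 19.7 × 0.744972 = 14.6759
soybeans: 24.4 × (427/490) = 24.4 × 0.871429 = 21.2629
aluminium: 28.9 × (3629/2753) = 28.9 × 1.318198 = 38.0959
coal: 27.0 × (362/277) = 27.0 × 1.306859 = 35.2852
Index = Σ wᵢ·(p₁ᵢ/p₀ᵢ) = 14.6759 + 21.2629 + 38.0959 + 35.2852 = 109.3199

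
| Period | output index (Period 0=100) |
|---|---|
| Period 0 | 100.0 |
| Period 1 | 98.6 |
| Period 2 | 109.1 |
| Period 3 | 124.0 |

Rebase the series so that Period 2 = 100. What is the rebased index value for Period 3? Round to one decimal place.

113.7

Rebased(Period 3) = 124.0 / 109.1 × 100 = 113.6572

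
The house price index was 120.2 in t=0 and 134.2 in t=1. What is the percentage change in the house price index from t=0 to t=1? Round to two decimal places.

11.65%

Change = (134.2 − 120.2) / 120.2 × 100
       = 14.0 / 120.2 × 100 = 11.6473%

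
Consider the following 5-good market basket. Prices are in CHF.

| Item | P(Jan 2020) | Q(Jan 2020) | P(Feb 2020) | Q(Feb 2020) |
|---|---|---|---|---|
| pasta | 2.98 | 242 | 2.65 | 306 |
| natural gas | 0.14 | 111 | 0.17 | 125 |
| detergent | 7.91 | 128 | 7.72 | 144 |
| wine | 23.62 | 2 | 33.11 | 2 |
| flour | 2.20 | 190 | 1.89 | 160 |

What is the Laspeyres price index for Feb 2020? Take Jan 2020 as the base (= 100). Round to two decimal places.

93.64

Laspeyres price index uses base-period quantities as weights.
ΣP(Feb 2020)·Q(Jan 2020) = 2.65×242 + 0.17×111 + 7.72×128 + 33.11×2 + 1.89×190 = 641.3 + 18.87 + 988.16 + 66.22 + 359.1 = 2073.65
ΣP(Jan 2020)·Q(Jan 2020) = 2.98×242 + 0.14×111 + 7.91×128 + 23.62×2 + 2.20×190 = 721.16 + 15.54 + 1012.48 + 47.24 + 418 = 2214.42
Index = 2073.65 / 2214.42 × 100 = 93.6430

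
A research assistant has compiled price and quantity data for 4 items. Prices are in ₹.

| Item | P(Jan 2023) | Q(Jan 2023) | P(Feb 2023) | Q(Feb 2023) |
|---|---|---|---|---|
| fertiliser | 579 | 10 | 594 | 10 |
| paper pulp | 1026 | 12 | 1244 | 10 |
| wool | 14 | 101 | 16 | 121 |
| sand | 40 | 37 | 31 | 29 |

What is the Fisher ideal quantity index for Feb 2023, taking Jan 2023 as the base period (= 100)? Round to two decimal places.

89.91

Laspeyres component (base-period weights):
ΣP(Jan 2023)Q(Feb 2023) = 579×10 + 1026×10 + 14×121 + 40×29 = 5790 + 10260 + 1694 + 1160 = 18904
ΣP(Jan 2023)Q(Jan 2023) = 579×10 + 1026×12 + 14×101 + 40×37 = 5790 + 12312 + 1414 + 1480 = 20996
L = 18904 / 20996 × 100 = 90.0362
Paasche component (current-period weights):
ΣP(Feb 2023)Q(Feb 2023) = 594×10 + 1244×10 + 16×121 + 31×29 = 5940 + 12440 + 1936 + 899 = 21215
ΣP(Feb 2023)Q(Jan 2023) = 594×10 + 1244×12 + 16×101 + 31×37 = 5940 + 14928 + 1616 + 1147 = 23631
P = 21215 / 23631 × 100 = 89.7761
Fisher = √(L × P) = √(90.0362 × 89.7761) = 89.9061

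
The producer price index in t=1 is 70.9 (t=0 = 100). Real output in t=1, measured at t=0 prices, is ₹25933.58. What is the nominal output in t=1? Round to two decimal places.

Nominal = Real × (Index/100) = 25933.58 × (70.9/100)
        = 25933.58 × 0.709 = 18386.9082

18386.91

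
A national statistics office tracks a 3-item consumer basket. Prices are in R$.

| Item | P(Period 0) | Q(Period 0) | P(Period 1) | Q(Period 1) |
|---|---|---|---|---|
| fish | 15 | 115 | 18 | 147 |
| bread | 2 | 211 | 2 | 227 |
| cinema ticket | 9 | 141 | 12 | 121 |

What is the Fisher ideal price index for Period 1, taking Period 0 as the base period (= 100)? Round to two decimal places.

121.97

Laspeyres component (base-period weights):
ΣP(Period 1)Q(Period 0) = 18×115 + 2×211 + 12×141 = 2070 + 422 + 1692 = 4184
ΣP(Period 0)Q(Period 0) = 15×115 + 2×211 + 9×141 = 1725 + 422 + 1269 = 3416
L = 4184 / 3416 × 100 = 122.4824
Paasche component (current-period weights):
ΣP(Period 1)Q(Period 1) = 18×147 + 2×227 + 12×121 = 2646 + 454 + 1452 = 4552
ΣP(Period 0)Q(Period 1) = 15×147 + 2×227 + 9×121 = 2205 + 454 + 1089 = 3748
P = 4552 / 3748 × 100 = 121.4514
Fisher = √(L × P) = √(122.4824 × 121.4514) = 121.9658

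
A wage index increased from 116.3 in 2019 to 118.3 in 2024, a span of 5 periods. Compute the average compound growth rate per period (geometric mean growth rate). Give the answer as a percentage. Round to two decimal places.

0.34%

Growth factor = (118.3/116.3)^(1/5) = (1.017197)^(1/5) = 1.003416
Growth rate = 1.003416 − 1 = 0.003416 = 0.3416%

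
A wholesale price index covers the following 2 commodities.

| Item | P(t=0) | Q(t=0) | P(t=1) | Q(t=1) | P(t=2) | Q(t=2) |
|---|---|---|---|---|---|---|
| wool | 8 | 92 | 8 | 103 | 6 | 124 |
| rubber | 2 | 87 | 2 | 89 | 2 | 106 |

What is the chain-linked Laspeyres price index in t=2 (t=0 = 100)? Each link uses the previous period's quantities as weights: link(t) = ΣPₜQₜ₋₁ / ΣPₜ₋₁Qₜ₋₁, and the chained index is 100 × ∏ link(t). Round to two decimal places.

79.44

Link t=0→t=1:
ΣP(t=1)Q(t=0) = 8×92 + 2×87 = 736 + 174 = 910
ΣP(t=0)Q(t=0) = 8×92 + 2×87 = 736 + 174 = 910
link = 910/910 = 1.000000
Link t=1→t=2:
ΣP(t=2)Q(t=1) = 6×103 + 2×89 = 618 + 178 = 796
ΣP(t=1)Q(t=1) = 8×103 + 2×89 = 824 + 178 = 1002
link = 796/1002 = 0.794411
Chained index = 100 × 1.000000 × 0.794411 = 79.4411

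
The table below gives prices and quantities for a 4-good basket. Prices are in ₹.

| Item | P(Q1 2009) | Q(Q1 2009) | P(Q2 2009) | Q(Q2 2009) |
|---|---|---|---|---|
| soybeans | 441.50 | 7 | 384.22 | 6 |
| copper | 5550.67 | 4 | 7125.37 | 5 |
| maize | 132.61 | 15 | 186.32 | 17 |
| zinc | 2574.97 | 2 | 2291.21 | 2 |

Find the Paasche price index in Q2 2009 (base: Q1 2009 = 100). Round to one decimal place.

Paasche price index uses current-period quantities as weights.
ΣP(Q2 2009)·Q(Q2 2009) = 384.22×6 + 7125.37×5 + 186.32×17 + 2291.21×2 = 2305.32 + 35626.85 + 3167.44 + 4582.42 = 45682.03
ΣP(Q1 2009)·Q(Q2 2009) = 441.50×6 + 5550.67×5 + 132.61×17 + 2574.97×2 = 2649 + 27753.35 + 2254.37 + 5149.94 = 37806.66
Index = 45682.03 / 37806.66 × 100 = 120.8306

120.8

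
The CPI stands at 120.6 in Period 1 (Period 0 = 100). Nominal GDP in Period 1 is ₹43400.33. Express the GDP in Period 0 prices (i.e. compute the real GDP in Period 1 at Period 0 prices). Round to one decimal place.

Real = Nominal ÷ (Index/100) = 43400.33 ÷ (120.6/100)
     = 43400.33 ÷ 1.206 = 35987.0066

35987.0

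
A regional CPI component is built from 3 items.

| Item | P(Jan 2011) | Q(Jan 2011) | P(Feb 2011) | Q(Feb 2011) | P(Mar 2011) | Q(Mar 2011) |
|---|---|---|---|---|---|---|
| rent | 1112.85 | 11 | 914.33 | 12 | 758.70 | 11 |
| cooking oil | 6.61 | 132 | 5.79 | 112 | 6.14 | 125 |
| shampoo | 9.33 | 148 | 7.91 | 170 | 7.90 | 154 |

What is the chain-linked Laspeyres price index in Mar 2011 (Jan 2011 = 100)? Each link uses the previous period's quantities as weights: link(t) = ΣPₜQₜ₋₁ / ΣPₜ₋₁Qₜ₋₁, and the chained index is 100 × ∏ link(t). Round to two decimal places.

71.06

Link Jan 2011→Feb 2011:
ΣP(Feb 2011)Q(Jan 2011) = 914.33×11 + 5.79×132 + 7.91×148 = 10057.63 + 764.28 + 1170.68 = 11992.59
ΣP(Jan 2011)Q(Jan 2011) = 1112.85×11 + 6.61×132 + 9.33×148 = 12241.35 + 872.52 + 1380.84 = 14494.71
link = 11992.59/14494.71 = 0.827377
Link Feb 2011→Mar 2011:
ΣP(Mar 2011)Q(Feb 2011) = 758.70×12 + 6.14×112 + 7.90×170 = 9104.4 + 687.68 + 1343 = 11135.08
ΣP(Feb 2011)Q(Feb 2011) = 914.33×12 + 5.79×112 + 7.91×170 = 10971.96 + 648.48 + 1344.7 = 12965.14
link = 11135.08/12965.14 = 0.858848
Chained index = 100 × 0.827377 × 0.858848 = 71.0591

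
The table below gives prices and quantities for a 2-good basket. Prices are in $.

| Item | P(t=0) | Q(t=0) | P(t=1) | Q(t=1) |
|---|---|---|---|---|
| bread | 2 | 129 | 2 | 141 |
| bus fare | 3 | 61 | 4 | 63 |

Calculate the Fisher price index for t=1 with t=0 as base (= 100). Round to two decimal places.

Laspeyres component (base-period weights):
ΣP(t=1)Q(t=0) = 2×129 + 4×61 = 258 + 244 = 502
ΣP(t=0)Q(t=0) = 2×129 + 3×61 = 258 + 183 = 441
L = 502 / 441 × 100 = 113.8322
Paasche component (current-period weights):
ΣP(t=1)Q(t=1) = 2×141 + 4×63 = 282 + 252 = 534
ΣP(t=0)Q(t=1) = 2×141 + 3×63 = 282 + 189 = 471
P = 534 / 471 × 100 = 113.3758
Fisher = √(L × P) = √(113.8322 × 113.3758) = 113.6038

113.60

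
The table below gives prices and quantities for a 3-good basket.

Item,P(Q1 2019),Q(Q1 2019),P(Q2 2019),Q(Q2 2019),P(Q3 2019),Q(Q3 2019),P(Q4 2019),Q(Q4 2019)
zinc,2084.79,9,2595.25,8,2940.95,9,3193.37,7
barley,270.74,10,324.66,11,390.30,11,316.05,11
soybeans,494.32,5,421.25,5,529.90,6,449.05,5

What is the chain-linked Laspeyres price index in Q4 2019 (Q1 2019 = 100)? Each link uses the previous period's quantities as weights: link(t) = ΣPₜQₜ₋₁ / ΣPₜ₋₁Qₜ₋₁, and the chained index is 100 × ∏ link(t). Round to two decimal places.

Link Q1 2019→Q2 2019:
ΣP(Q2 2019)Q(Q1 2019) = 2595.25×9 + 324.66×10 + 421.25×5 = 23357.25 + 3246.6 + 2106.25 = 28710.1
ΣP(Q1 2019)Q(Q1 2019) = 2084.79×9 + 270.74×10 + 494.32×5 = 18763.11 + 2707.4 + 2471.6 = 23942.11
link = 28710.1/23942.11 = 1.199147
Link Q2 2019→Q3 2019:
ΣP(Q3 2019)Q(Q2 2019) = 2940.95×8 + 390.30×11 + 529.90×5 = 23527.6 + 4293.3 + 2649.5 = 30470.4
ΣP(Q2 2019)Q(Q2 2019) = 2595.25×8 + 324.66×11 + 421.25×5 = 20762 + 3571.26 + 2106.25 = 26439.51
link = 30470.4/26439.51 = 1.152457
Link Q3 2019→Q4 2019:
ΣP(Q4 2019)Q(Q3 2019) = 3193.37×9 + 316.05×11 + 449.05×6 = 28740.33 + 3476.55 + 2694.3 = 34911.18
ΣP(Q3 2019)Q(Q3 2019) = 2940.95×9 + 390.30×11 + 529.90×6 = 26468.55 + 4293.3 + 3179.4 = 33941.25
link = 34911.18/33941.25 = 1.028577
Chained index = 100 × 1.199147 × 1.152457 × 1.028577 = 142.1457

142.15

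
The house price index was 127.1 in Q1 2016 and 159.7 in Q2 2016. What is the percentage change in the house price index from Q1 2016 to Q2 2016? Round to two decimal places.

Change = (159.7 − 127.1) / 127.1 × 100
       = 32.6 / 127.1 × 100 = 25.6491%

25.65%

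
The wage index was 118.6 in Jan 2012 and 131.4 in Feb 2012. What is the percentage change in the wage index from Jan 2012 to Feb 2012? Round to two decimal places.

Change = (131.4 − 118.6) / 118.6 × 100
       = 12.8 / 118.6 × 100 = 10.7926%

10.79%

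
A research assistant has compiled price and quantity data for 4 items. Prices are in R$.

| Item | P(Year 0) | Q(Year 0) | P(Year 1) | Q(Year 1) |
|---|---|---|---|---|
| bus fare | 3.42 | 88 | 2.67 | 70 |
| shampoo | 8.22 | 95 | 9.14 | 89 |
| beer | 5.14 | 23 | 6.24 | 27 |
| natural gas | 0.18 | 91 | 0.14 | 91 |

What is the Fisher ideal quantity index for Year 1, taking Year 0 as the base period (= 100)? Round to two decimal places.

Laspeyres component (base-period weights):
ΣP(Year 0)Q(Year 1) = 3.42×70 + 8.22×89 + 5.14×27 + 0.18×91 = 239.4 + 731.58 + 138.78 + 16.38 = 1126.14
ΣP(Year 0)Q(Year 0) = 3.42×88 + 8.22×95 + 5.14×23 + 0.18×91 = 300.96 + 780.9 + 118.22 + 16.38 = 1216.46
L = 1126.14 / 1216.46 × 100 = 92.5752
Paasche component (current-period weights):
ΣP(Year 1)Q(Year 1) = 2.67×70 + 9.14×89 + 6.24×27 + 0.14×91 = 186.9 + 813.46 + 168.48 + 12.74 = 1181.58
ΣP(Year 1)Q(Year 0) = 2.67×88 + 9.14×95 + 6.24×23 + 0.14×91 = 234.96 + 868.3 + 143.52 + 12.74 = 1259.52
P = 1181.58 / 1259.52 × 100 = 93.8119
Fisher = √(L × P) = √(92.5752 × 93.8119) = 93.1915

93.19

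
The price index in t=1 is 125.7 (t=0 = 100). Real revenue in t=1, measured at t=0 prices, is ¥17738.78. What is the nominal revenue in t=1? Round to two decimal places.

Nominal = Real × (Index/100) = 17738.78 × (125.7/100)
        = 17738.78 × 1.257 = 22297.6465

22297.65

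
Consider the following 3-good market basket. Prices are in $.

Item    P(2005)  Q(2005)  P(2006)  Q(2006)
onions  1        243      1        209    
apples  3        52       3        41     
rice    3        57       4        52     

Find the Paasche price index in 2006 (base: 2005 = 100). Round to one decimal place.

110.7

Paasche price index uses current-period quantities as weights.
ΣP(2006)·Q(2006) = 1×209 + 3×41 + 4×52 = 209 + 123 + 208 = 540
ΣP(2005)·Q(2006) = 1×209 + 3×41 + 3×52 = 209 + 123 + 156 = 488
Index = 540 / 488 × 100 = 110.6557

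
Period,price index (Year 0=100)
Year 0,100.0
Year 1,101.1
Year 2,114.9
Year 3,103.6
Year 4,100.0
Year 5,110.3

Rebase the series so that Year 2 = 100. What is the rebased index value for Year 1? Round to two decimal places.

87.99

Rebased(Year 1) = 101.1 / 114.9 × 100 = 87.9896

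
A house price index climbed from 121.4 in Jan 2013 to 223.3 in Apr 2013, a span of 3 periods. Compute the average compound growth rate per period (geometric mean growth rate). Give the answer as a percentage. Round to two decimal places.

Growth factor = (223.3/121.4)^(1/3) = (1.839374)^(1/3) = 1.225246
Growth rate = 1.225246 − 1 = 0.225246 = 22.5246%

22.52%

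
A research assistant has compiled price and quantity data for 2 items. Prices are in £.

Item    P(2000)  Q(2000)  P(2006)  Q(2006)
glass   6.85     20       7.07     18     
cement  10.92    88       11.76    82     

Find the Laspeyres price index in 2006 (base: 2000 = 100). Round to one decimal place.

Laspeyres price index uses base-period quantities as weights.
ΣP(2006)·Q(2000) = 7.07×20 + 11.76×88 = 141.4 + 1034.88 = 1176.28
ΣP(2000)·Q(2000) = 6.85×20 + 10.92×88 = 137 + 960.96 = 1097.96
Index = 1176.28 / 1097.96 × 100 = 107.1332

107.1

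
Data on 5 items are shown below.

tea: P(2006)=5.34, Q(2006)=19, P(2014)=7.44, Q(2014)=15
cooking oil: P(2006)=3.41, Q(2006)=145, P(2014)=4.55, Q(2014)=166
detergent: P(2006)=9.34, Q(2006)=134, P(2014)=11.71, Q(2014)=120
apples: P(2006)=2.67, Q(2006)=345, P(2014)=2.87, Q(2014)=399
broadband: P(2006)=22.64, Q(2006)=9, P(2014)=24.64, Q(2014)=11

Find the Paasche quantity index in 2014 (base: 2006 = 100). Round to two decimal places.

102.96

Paasche quantity index uses current-period prices as weights.
ΣP(2014)·Q(2014) = 7.44×15 + 4.55×166 + 11.71×120 + 2.87×399 + 24.64×11 = 111.6 + 755.3 + 1405.2 + 1145.13 + 271.04 = 3688.27
ΣP(2014)·Q(2006) = 7.44×19 + 4.55×145 + 11.71×134 + 2.87×345 + 24.64×9 = 141.36 + 659.75 + 1569.14 + 990.15 + 221.76 = 3582.16
Index = 3688.27 / 3582.16 × 100 = 102.9622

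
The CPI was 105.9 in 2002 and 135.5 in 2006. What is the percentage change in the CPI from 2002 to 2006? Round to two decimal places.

Change = (135.5 − 105.9) / 105.9 × 100
       = 29.6 / 105.9 × 100 = 27.9509%

27.95%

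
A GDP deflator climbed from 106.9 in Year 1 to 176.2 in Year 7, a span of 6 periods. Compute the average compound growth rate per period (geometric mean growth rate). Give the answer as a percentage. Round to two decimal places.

Growth factor = (176.2/106.9)^(1/6) = (1.648269)^(1/6) = 1.086854
Growth rate = 1.086854 − 1 = 0.086854 = 8.6854%

8.69%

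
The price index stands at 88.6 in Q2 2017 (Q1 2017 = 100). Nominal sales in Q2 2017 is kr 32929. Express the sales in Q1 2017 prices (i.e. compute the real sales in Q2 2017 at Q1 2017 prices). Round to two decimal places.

37165.91

Real = Nominal ÷ (Index/100) = 32929 ÷ (88.6/100)
     = 32929 ÷ 0.886 = 37165.9142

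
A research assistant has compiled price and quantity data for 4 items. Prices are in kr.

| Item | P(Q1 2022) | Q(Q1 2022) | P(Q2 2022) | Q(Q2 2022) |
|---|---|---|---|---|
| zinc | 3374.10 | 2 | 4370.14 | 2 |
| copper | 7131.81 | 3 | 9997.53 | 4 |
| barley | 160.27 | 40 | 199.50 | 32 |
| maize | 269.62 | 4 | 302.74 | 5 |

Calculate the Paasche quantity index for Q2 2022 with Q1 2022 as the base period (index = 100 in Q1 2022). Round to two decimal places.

118.16

Paasche quantity index uses current-period prices as weights.
ΣP(Q2 2022)·Q(Q2 2022) = 4370.14×2 + 9997.53×4 + 199.50×32 + 302.74×5 = 8740.28 + 39990.12 + 6384 + 1513.7 = 56628.1
ΣP(Q2 2022)·Q(Q1 2022) = 4370.14×2 + 9997.53×3 + 199.50×40 + 302.74×4 = 8740.28 + 29992.59 + 7980 + 1210.96 = 47923.83
Index = 56628.1 / 47923.83 × 100 = 118.1627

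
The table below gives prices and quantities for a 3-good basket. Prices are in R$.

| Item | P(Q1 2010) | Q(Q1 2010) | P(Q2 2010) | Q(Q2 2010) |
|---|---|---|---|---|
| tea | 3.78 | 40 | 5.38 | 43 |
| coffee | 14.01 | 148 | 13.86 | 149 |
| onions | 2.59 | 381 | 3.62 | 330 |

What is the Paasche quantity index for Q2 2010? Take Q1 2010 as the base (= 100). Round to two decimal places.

95.76

Paasche quantity index uses current-period prices as weights.
ΣP(Q2 2010)·Q(Q2 2010) = 5.38×43 + 13.86×149 + 3.62×330 = 231.34 + 2065.14 + 1194.6 = 3491.08
ΣP(Q2 2010)·Q(Q1 2010) = 5.38×40 + 13.86×148 + 3.62×381 = 215.2 + 2051.28 + 1379.22 = 3645.7
Index = 3491.08 / 3645.7 × 100 = 95.7588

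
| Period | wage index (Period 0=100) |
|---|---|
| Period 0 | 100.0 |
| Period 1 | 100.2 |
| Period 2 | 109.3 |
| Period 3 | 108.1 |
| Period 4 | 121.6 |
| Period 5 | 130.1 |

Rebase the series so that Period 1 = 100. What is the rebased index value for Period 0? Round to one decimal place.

99.8

Rebased(Period 0) = 100.0 / 100.2 × 100 = 99.8004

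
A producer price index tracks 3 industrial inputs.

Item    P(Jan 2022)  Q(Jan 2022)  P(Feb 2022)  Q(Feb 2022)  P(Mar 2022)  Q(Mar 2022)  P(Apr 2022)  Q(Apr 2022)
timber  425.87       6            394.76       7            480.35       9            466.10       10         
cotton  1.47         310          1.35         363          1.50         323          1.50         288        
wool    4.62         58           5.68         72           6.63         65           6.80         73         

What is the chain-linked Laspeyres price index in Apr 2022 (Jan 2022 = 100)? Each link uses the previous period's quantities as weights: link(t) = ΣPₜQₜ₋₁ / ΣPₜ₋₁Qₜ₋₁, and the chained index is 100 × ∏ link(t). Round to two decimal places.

111.24

Link Jan 2022→Feb 2022:
ΣP(Feb 2022)Q(Jan 2022) = 394.76×6 + 1.35×310 + 5.68×58 = 2368.56 + 418.5 + 329.44 = 3116.5
ΣP(Jan 2022)Q(Jan 2022) = 425.87×6 + 1.47×310 + 4.62×58 = 2555.22 + 455.7 + 267.96 = 3278.88
link = 3116.5/3278.88 = 0.950477
Link Feb 2022→Mar 2022:
ΣP(Mar 2022)Q(Feb 2022) = 480.35×7 + 1.50×363 + 6.63×72 = 3362.45 + 544.5 + 477.36 = 4384.31
ΣP(Feb 2022)Q(Feb 2022) = 394.76×7 + 1.35×363 + 5.68×72 = 2763.32 + 490.05 + 408.96 = 3662.33
link = 4384.31/3662.33 = 1.197137
Link Mar 2022→Apr 2022:
ΣP(Apr 2022)Q(Mar 2022) = 466.10×9 + 1.50×323 + 6.80×65 = 4194.9 + 484.5 + 442 = 5121.4
ΣP(Mar 2022)Q(Mar 2022) = 480.35×9 + 1.50×323 + 6.63×65 = 4323.15 + 484.5 + 430.95 = 5238.6
link = 5121.4/5238.6 = 0.977628
Chained index = 100 × 0.950477 × 1.197137 × 0.977628 = 111.2395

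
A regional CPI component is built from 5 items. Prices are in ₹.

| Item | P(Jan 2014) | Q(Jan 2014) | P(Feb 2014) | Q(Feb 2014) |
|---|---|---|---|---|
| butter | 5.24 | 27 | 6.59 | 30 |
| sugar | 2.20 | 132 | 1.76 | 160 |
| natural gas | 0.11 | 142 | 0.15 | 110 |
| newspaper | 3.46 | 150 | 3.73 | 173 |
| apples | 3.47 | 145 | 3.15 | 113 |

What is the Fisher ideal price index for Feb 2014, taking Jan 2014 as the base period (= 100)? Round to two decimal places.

Laspeyres component (base-period weights):
ΣP(Feb 2014)Q(Jan 2014) = 6.59×27 + 1.76×132 + 0.15×142 + 3.73×150 + 3.15×145 = 177.93 + 232.32 + 21.3 + 559.5 + 456.75 = 1447.8
ΣP(Jan 2014)Q(Jan 2014) = 5.24×27 + 2.20×132 + 0.11×142 + 3.46×150 + 3.47×145 = 141.48 + 290.4 + 15.62 + 519 + 503.15 = 1469.65
L = 1447.8 / 1469.65 × 100 = 98.5133
Paasche component (current-period weights):
ΣP(Feb 2014)Q(Feb 2014) = 6.59×30 + 1.76×160 + 0.15×110 + 3.73×173 + 3.15×113 = 197.7 + 281.6 + 16.5 + 645.29 + 355.95 = 1497.04
ΣP(Jan 2014)Q(Feb 2014) = 5.24×30 + 2.20×160 + 0.11×110 + 3.46×173 + 3.47×113 = 157.2 + 352 + 12.1 + 598.58 + 392.11 = 1511.99
P = 1497.04 / 1511.99 × 100 = 99.0112
Fisher = √(L × P) = √(98.5133 × 99.0112) = 98.7619

98.76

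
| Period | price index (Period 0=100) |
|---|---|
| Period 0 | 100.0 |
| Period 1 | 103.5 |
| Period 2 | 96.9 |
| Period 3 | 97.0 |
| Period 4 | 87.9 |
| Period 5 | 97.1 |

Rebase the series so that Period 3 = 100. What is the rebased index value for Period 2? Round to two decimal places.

Rebased(Period 2) = 96.9 / 97.0 × 100 = 99.8969

99.90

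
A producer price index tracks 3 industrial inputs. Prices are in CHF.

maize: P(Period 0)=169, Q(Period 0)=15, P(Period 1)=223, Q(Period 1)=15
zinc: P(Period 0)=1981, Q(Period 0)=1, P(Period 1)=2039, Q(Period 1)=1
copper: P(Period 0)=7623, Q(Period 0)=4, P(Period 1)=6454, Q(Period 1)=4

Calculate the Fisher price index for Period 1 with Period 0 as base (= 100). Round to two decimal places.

89.12

Laspeyres component (base-period weights):
ΣP(Period 1)Q(Period 0) = 223×15 + 2039×1 + 6454×4 = 3345 + 2039 + 25816 = 31200
ΣP(Period 0)Q(Period 0) = 169×15 + 1981×1 + 7623×4 = 2535 + 1981 + 30492 = 35008
L = 31200 / 35008 × 100 = 89.1225
Paasche component (current-period weights):
ΣP(Period 1)Q(Period 1) = 223×15 + 2039×1 + 6454×4 = 3345 + 2039 + 25816 = 31200
ΣP(Period 0)Q(Period 1) = 169×15 + 1981×1 + 7623×4 = 2535 + 1981 + 30492 = 35008
P = 31200 / 35008 × 100 = 89.1225
Fisher = √(L × P) = √(89.1225 × 89.1225) = 89.1225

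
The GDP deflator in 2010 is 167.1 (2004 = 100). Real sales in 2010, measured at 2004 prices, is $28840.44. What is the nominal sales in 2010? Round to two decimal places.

Nominal = Real × (Index/100) = 28840.44 × (167.1/100)
        = 28840.44 × 1.671 = 48192.3752

48192.38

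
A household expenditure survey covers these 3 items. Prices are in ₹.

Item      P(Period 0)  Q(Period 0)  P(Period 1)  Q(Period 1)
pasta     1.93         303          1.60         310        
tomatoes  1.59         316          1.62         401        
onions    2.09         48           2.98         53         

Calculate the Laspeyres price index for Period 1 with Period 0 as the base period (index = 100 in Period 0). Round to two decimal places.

95.98

Laspeyres price index uses base-period quantities as weights.
ΣP(Period 1)·Q(Period 0) = 1.60×303 + 1.62×316 + 2.98×48 = 484.8 + 511.92 + 143.04 = 1139.76
ΣP(Period 0)·Q(Period 0) = 1.93×303 + 1.59×316 + 2.09×48 = 584.79 + 502.44 + 100.32 = 1187.55
Index = 1139.76 / 1187.55 × 100 = 95.9757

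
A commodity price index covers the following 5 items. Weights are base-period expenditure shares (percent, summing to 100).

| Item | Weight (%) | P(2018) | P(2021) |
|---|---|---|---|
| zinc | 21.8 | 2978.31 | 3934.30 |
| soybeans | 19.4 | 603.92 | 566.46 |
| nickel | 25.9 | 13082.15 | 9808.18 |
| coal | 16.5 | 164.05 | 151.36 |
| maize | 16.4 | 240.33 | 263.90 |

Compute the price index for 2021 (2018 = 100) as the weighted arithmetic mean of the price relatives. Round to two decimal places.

99.64

zinc: 21.8 × (3934.30/2978.31) = 21.8 × 1.320984 = 28.7975
soybeans: 19.4 × (566.46/603.92) = 19.4 × 0.937972 = 18.1967
nickel: 25.9 × (9808.18/13082.15) = 25.9 × 0.749738 = 19.4182
coal: 16.5 × (151.36/164.05) = 16.5 × 0.922646 = 15.2237
maize: 16.4 × (263.90/240.33) = 16.4 × 1.098073 = 18.0084
Index = Σ wᵢ·(p₁ᵢ/p₀ᵢ) = 28.7975 + 18.1967 + 19.4182 + 15.2237 + 18.0084 = 99.6444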